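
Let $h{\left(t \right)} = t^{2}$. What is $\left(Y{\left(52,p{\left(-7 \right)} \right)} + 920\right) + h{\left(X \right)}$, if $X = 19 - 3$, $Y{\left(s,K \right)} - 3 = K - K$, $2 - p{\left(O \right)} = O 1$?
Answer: $1179$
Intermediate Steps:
$p{\left(O \right)} = 2 - O$ ($p{\left(O \right)} = 2 - O 1 = 2 - O$)
$Y{\left(s,K \right)} = 3$ ($Y{\left(s,K \right)} = 3 + \left(K - K\right) = 3 + 0 = 3$)
$X = 16$ ($X = 19 - 3 = 16$)
$\left(Y{\left(52,p{\left(-7 \right)} \right)} + 920\right) + h{\left(X \right)} = \left(3 + 920\right) + 16^{2} = 923 + 256 = 1179$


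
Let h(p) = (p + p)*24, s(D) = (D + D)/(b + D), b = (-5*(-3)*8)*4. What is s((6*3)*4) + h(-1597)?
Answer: -1763082/23 ≈ -76656.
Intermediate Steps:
b = 480 (b = (15*8)*4 = 120*4 = 480)
s(D) = 2*D/(480 + D) (s(D) = (D + D)/(480 + D) = (2*D)/(480 + D) = 2*D/(480 + D))
h(p) = 48*p (h(p) = (2*p)*24 = 48*p)
s((6*3)*4) + h(-1597) = 2*((6*3)*4)/(480 + (6*3)*4) + 48*(-1597) = 2*(18*4)/(480 + 18*4) - 76656 = 2*72/(480 + 72) - 76656 = 2*72/552 - 76656 = 2*72*(1/552) - 76656 = 6/23 - 76656 = -1763082/23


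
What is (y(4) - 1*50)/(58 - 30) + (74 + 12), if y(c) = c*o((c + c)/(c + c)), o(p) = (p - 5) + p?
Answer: 1173/14 ≈ 83.786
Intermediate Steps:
o(p) = -5 + 2*p (o(p) = (-5 + p) + p = -5 + 2*p)
y(c) = -3*c (y(c) = c*(-5 + 2*((c + c)/(c + c))) = c*(-5 + 2*((2*c)/((2*c)))) = c*(-5 + 2*((2*c)*(1/(2*c)))) = c*(-5 + 2*1) = c*(-5 + 2) = c*(-3) = -3*c)
(y(4) - 1*50)/(58 - 30) + (74 + 12) = (-3*4 - 1*50)/(58 - 30) + (74 + 12) = (-12 - 50)/28 + 86 = (1/28)*(-62) + 86 = -31/14 + 86 = 1173/14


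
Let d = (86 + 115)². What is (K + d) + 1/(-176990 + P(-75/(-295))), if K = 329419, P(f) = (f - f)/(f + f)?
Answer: 65454441799/176990 ≈ 3.6982e+5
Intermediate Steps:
P(f) = 0 (P(f) = 0/((2*f)) = 0*(1/(2*f)) = 0)
d = 40401 (d = 201² = 40401)
(K + d) + 1/(-176990 + P(-75/(-295))) = (329419 + 40401) + 1/(-176990 + 0) = 369820 + 1/(-176990) = 369820 - 1/176990 = 65454441799/176990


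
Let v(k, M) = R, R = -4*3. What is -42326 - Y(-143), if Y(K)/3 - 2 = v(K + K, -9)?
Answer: -42296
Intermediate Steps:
R = -12
v(k, M) = -12
Y(K) = -30 (Y(K) = 6 + 3*(-12) = 6 - 36 = -30)
-42326 - Y(-143) = -42326 - 1*(-30) = -42326 + 30 = -42296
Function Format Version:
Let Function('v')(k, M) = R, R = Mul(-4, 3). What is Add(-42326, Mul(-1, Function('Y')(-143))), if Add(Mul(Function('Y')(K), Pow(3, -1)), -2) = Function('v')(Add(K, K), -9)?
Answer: -42296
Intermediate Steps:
R = -12
Function('v')(k, M) = -12
Function('Y')(K) = -30 (Function('Y')(K) = Add(6, Mul(3, -12)) = Add(6, -36) = -30)
Add(-42326, Mul(-1, Function('Y')(-143))) = Add(-42326, Mul(-1, -30)) = Add(-42326, 30) = -42296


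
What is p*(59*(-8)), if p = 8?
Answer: -3776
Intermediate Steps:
p*(59*(-8)) = 8*(59*(-8)) = 8*(-472) = -3776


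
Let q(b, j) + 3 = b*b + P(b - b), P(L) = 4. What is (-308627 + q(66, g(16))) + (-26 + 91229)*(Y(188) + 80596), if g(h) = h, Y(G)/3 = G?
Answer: 7401731210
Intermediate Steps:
Y(G) = 3*G
q(b, j) = 1 + b**2 (q(b, j) = -3 + (b*b + 4) = -3 + (b**2 + 4) = -3 + (4 + b**2) = 1 + b**2)
(-308627 + q(66, g(16))) + (-26 + 91229)*(Y(188) + 80596) = (-308627 + (1 + 66**2)) + (-26 + 91229)*(3*188 + 80596) = (-308627 + (1 + 4356)) + 91203*(564 + 80596) = (-308627 + 4357) + 91203*81160 = -304270 + 7402035480 = 7401731210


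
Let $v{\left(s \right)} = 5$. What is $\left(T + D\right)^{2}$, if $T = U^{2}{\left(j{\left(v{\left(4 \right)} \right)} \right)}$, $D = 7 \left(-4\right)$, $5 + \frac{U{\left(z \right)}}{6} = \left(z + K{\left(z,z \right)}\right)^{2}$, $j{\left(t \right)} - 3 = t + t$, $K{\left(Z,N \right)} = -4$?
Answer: $43225736464$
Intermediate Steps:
$j{\left(t \right)} = 3 + 2 t$ ($j{\left(t \right)} = 3 + \left(t + t\right) = 3 + 2 t$)
$U{\left(z \right)} = -30 + 6 \left(-4 + z\right)^{2}$ ($U{\left(z \right)} = -30 + 6 \left(z - 4\right)^{2} = -30 + 6 \left(-4 + z\right)^{2}$)
$D = -28$
$T = 207936$ ($T = \left(-30 + 6 \left(-4 + \left(3 + 2 \cdot 5\right)\right)^{2}\right)^{2} = \left(-30 + 6 \left(-4 + \left(3 + 10\right)\right)^{2}\right)^{2} = \left(-30 + 6 \left(-4 + 13\right)^{2}\right)^{2} = \left(-30 + 6 \cdot 9^{2}\right)^{2} = \left(-30 + 6 \cdot 81\right)^{2} = \left(-30 + 486\right)^{2} = 456^{2} = 207936$)
$\left(T + D\right)^{2} = \left(207936 - 28\right)^{2} = 207908^{2} = 43225736464$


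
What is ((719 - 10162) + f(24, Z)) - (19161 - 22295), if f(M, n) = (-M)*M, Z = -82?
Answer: -6885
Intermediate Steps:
f(M, n) = -M²
((719 - 10162) + f(24, Z)) - (19161 - 22295) = ((719 - 10162) - 1*24²) - (19161 - 22295) = (-9443 - 1*576) - 1*(-3134) = (-9443 - 576) + 3134 = -10019 + 3134 = -6885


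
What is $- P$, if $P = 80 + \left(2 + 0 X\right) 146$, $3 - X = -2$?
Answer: $-372$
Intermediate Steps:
$X = 5$ ($X = 3 - -2 = 3 + 2 = 5$)
$P = 372$ ($P = 80 + \left(2 + 0 \cdot 5\right) 146 = 80 + \left(2 + 0\right) 146 = 80 + 2 \cdot 146 = 80 + 292 = 372$)
$- P = \left(-1\right) 372 = -372$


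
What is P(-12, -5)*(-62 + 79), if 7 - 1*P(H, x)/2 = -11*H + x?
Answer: -4080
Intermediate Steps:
P(H, x) = 14 - 2*x + 22*H (P(H, x) = 14 - 2*(-11*H + x) = 14 - 2*(x - 11*H) = 14 + (-2*x + 22*H) = 14 - 2*x + 22*H)
P(-12, -5)*(-62 + 79) = (14 - 2*(-5) + 22*(-12))*(-62 + 79) = (14 + 10 - 264)*17 = -240*17 = -4080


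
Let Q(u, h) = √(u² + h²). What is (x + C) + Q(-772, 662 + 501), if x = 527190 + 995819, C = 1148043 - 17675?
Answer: 2653377 + √1948553 ≈ 2.6548e+6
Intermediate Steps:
Q(u, h) = √(h² + u²)
C = 1130368
x = 1523009
(x + C) + Q(-772, 662 + 501) = (1523009 + 1130368) + √((662 + 501)² + (-772)²) = 2653377 + √(1163² + 595984) = 2653377 + √(1352569 + 595984) = 2653377 + √1948553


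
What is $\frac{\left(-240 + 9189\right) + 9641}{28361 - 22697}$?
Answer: $\frac{9295}{2832} \approx 3.2821$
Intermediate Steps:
$\frac{\left(-240 + 9189\right) + 9641}{28361 - 22697} = \frac{8949 + 9641}{5664} = 18590 \cdot \frac{1}{5664} = \frac{9295}{2832}$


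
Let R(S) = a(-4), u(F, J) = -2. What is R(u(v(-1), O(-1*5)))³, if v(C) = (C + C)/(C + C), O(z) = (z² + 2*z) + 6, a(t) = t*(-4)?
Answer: 4096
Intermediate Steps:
a(t) = -4*t
O(z) = 6 + z² + 2*z
v(C) = 1 (v(C) = (2*C)/((2*C)) = (2*C)*(1/(2*C)) = 1)
R(S) = 16 (R(S) = -4*(-4) = 16)
R(u(v(-1), O(-1*5)))³ = 16³ = 4096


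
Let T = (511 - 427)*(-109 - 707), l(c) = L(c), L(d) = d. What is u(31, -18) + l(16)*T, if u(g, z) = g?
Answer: -1096673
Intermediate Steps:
l(c) = c
T = -68544 (T = 84*(-816) = -68544)
u(31, -18) + l(16)*T = 31 + 16*(-68544) = 31 - 1096704 = -1096673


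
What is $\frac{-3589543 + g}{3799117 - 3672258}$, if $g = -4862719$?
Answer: $- \frac{8452262}{126859} \approx -66.627$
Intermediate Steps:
$\frac{-3589543 + g}{3799117 - 3672258} = \frac{-3589543 - 4862719}{3799117 - 3672258} = - \frac{8452262}{126859}$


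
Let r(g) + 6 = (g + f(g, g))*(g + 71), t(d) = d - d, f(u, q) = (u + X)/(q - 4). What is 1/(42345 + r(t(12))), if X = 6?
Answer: 2/84465 ≈ 2.3678e-5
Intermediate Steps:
f(u, q) = (6 + u)/(-4 + q) (f(u, q) = (u + 6)/(q - 4) = (6 + u)/(-4 + q))
t(d) = 0
r(g) = -6 + (71 + g)*(g + (6 + g)/(-4 + g)) (r(g) = -6 + (g + (6 + g)/(-4 + g))*(g + 71) = -6 + (g + (6 + g)/(-4 + g))*(71 + g) = -6 + (71 + g)*(g + (6 + g)/(-4 + g)))
1/(42345 + r(t(12))) = 1/(42345 + (450 + 0³ - 213*0 + 68*0²)/(-4 + 0)) = 1/(42345 + (450 + 0 + 0 + 68*0)/(-4)) = 1/(42345 - (450 + 0 + 0 + 0)/4) = 1/(42345 - ¼*450) = 1/(42345 - 225/2) = 1/(84465/2) = 2/84465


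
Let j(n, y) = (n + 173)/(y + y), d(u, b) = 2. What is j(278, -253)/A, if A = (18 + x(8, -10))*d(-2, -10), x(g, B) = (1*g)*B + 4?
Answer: 41/5336 ≈ 0.0076837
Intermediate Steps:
j(n, y) = (173 + n)/(2*y) (j(n, y) = (173 + n)/((2*y)) = (173 + n)*(1/(2*y)) = (173 + n)/(2*y))
x(g, B) = 4 + B*g (x(g, B) = g*B + 4 = B*g + 4 = 4 + B*g)
A = -116 (A = (18 + (4 - 10*8))*2 = (18 + (4 - 80))*2 = (18 - 76)*2 = -58*2 = -116)
j(278, -253)/A = ((½)*(173 + 278)/(-253))/(-116) = ((½)*(-1/253)*451)*(-1/116) = -41/46*(-1/116) = 41/5336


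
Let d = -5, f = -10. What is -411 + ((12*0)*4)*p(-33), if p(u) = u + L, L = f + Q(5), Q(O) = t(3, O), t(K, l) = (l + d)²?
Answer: -411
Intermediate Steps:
t(K, l) = (-5 + l)² (t(K, l) = (l - 5)² = (-5 + l)²)
Q(O) = (-5 + O)²
L = -10 (L = -10 + (-5 + 5)² = -10 + 0² = -10 + 0 = -10)
p(u) = -10 + u (p(u) = u - 10 = -10 + u)
-411 + ((12*0)*4)*p(-33) = -411 + ((12*0)*4)*(-10 - 33) = -411 + (0*4)*(-43) = -411 + 0*(-43) = -411 + 0 = -411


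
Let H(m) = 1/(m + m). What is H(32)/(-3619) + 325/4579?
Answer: 75270621/1060569664 ≈ 0.070972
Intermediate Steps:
H(m) = 1/(2*m)
H(32)/(-3619) + 325/4579 = ((½)/32)/(-3619) + 325/4579 = ((½)*(1/32))*(-1/3619) + 325*(1/4579) = (1/64)*(-1/3619) + 325/4579 = -1/231616 + 325/4579 = 75270621/1060569664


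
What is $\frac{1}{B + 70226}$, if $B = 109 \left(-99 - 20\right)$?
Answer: $\frac{1}{57255} \approx 1.7466 \cdot 10^{-5}$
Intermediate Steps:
$B = -12971$ ($B = 109 \left(-119\right) = -12971$)
$\frac{1}{B + 70226} = \frac{1}{-12971 + 70226} = \frac{1}{57255}$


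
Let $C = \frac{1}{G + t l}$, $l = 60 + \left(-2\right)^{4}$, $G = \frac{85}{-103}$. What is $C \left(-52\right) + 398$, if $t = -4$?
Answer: $\frac{12501362}{31397} \approx 398.17$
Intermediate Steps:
$G = - \frac{85}{103}$ ($G = 85 \left(- \frac{1}{103}\right) = - \frac{85}{103} \approx -0.82524$)
$l = 76$ ($l = 60 + 16 = 76$)
$C = - \frac{103}{31397}$ ($C = \frac{1}{- \frac{85}{103} - 304} = \frac{1}{- \frac{31397}{103}} = - \frac{103}{31397} \approx -0.0032806$)
$C \left(-52\right) + 398 = \left(- \frac{103}{31397}\right) \left(-52\right) + 398 = \frac{5356}{31397} + 398 = \frac{12501362}{31397}$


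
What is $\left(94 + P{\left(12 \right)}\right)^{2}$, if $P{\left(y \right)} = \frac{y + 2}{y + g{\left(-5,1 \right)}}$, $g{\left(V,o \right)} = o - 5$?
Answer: $\frac{146689}{16} \approx 9168.1$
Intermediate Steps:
$g{\left(V,o \right)} = -5 + o$
$P{\left(y \right)} = \frac{2 + y}{-4 + y}$ ($P{\left(y \right)} = \frac{y + 2}{y + \left(-5 + 1\right)} = \frac{2 + y}{y - 4} = \frac{2 + y}{-4 + y}$)
$\left(94 + P{\left(12 \right)}\right)^{2} = \left(94 + \frac{2 + 12}{-4 + 12}\right)^{2} = \left(94 + \frac{1}{8} \cdot 14\right)^{2} = \left(94 + \frac{7}{4}\right)^{2} = \left(\frac{383}{4}\right)^{2} = \frac{146689}{16}$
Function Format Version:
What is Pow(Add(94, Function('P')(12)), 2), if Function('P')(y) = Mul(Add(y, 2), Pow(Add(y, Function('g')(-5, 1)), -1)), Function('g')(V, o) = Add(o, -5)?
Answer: Rational(146689, 16) ≈ 9168.1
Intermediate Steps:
Function('g')(V, o) = Add(-5, o)
Function('P')(y) = Mul(Pow(Add(-4, y), -1), Add(2, y)) (Function('P')(y) = Mul(Add(y, 2), Pow(Add(y, Add(-5, 1)), -1)) = Mul(Add(2, y), Pow(Add(y, -4), -1)) = Mul(Add(2, y), Pow(Add(-4, y), -1)) = Mul(Pow(Add(-4, y), -1), Add(2, y)))
Pow(Add(94, Function('P')(12)), 2) = Pow(Add(94, Mul(Pow(Add(-4, 12), -1), Add(2, 12))), 2) = Pow(Add(94, Mul(Pow(8, -1), 14)), 2) = Pow(Add(94, Mul(Rational(1, 8), 14)), 2) = Pow(Add(94, Rational(7, 4)), 2) = Pow(Rational(383, 4), 2) = Rational(146689, 16)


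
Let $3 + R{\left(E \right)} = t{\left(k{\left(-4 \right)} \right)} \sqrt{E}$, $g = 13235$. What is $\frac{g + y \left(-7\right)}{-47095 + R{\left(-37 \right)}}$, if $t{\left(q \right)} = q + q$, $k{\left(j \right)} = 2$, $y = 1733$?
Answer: $- \frac{12999048}{554555549} - \frac{1104 i \sqrt{37}}{554555549} \approx -0.02344 - 1.2109 \cdot 10^{-5} i$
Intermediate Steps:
$t{\left(q \right)} = 2 q$
$R{\left(E \right)} = -3 + 4 \sqrt{E}$ ($R{\left(E \right)} = -3 + 2 \cdot 2 \sqrt{E} = -3 + 4 \sqrt{E}$)
$\frac{g + y \left(-7\right)}{-47095 + R{\left(-37 \right)}} = \frac{13235 + 1733 \left(-7\right)}{-47095 - \left(3 - 4 \sqrt{-37}\right)} = \frac{13235 - 12131}{-47095 - \left(3 - 4 i \sqrt{37}\right)} = \frac{1104}{-47095 - \left(3 - 4 i \sqrt{37}\right)} = \frac{1104}{-47098 + 4 i \sqrt{37}}$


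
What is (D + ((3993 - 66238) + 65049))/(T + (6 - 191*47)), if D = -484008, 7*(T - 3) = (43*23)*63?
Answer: 481204/67 ≈ 7182.1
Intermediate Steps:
T = 8904 (T = 3 + ((43*23)*63)/7 = 3 + (989*63)/7 = 3 + (1/7)*62307 = 3 + 8901 = 8904)
(D + ((3993 - 66238) + 65049))/(T + (6 - 191*47)) = (-484008 + ((3993 - 66238) + 65049))/(8904 + (6 - 191*47)) = (-484008 + (-62245 + 65049))/(8904 + (6 - 8977)) = (-484008 + 2804)/(8904 - 8971) = -481204/(-67) = -481204*(-1/67) = 481204/67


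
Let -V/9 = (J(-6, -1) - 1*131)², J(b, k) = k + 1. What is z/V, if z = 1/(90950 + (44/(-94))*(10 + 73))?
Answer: -47/659933393976 ≈ -7.1219e-11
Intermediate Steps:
J(b, k) = 1 + k
z = 47/4272824 (z = 1/(90950 + (44*(-1/94))*83) = 1/(90950 - 22/47*83) = 1/(90950 - 1826/47) = 1/(4272824/47) = 47/4272824 ≈ 1.1000e-5)
V = -154449 (V = -9*((1 - 1) - 1*131)² = -9*(0 - 131)² = -9*(-131)² = -9*17161 = -154449)
z/V = (47/4272824)/(-154449) = (47/4272824)*(-1/154449) = -47/659933393976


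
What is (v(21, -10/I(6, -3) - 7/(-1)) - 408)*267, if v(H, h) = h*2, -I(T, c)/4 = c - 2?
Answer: -105465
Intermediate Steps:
I(T, c) = 8 - 4*c (I(T, c) = -4*(c - 2) = -4*(-2 + c) = 8 - 4*c)
v(H, h) = 2*h
(v(21, -10/I(6, -3) - 7/(-1)) - 408)*267 = (2*(-10/(8 - 4*(-3)) - 7/(-1)) - 408)*267 = (2*(-10/(8 + 12) - 7*(-1)) - 408)*267 = (2*(-10/20 + 7) - 408)*267 = (2*(-10*1/20 + 7) - 408)*267 = (2*(-½ + 7) - 408)*267 = (2*(13/2) - 408)*267 = (13 - 408)*267 = -395*267 = -105465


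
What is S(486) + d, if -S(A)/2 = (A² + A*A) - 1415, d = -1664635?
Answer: -2606589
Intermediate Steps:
S(A) = 2830 - 4*A² (S(A) = -2*((A² + A*A) - 1415) = -2*((A² + A²) - 1415) = -2*(2*A² - 1415) = -2*(-1415 + 2*A²) = 2830 - 4*A²)
S(486) + d = (2830 - 4*486²) - 1664635 = (2830 - 4*236196) - 1664635 = (2830 - 944784) - 1664635 = -941954 - 1664635 = -2606589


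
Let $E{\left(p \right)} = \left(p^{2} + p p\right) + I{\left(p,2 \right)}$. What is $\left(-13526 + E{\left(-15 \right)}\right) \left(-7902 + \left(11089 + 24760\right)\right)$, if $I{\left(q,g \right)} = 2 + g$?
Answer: $-365323184$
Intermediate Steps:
$E{\left(p \right)} = 4 + 2 p^{2}$ ($E{\left(p \right)} = \left(p^{2} + p p\right) + \left(2 + 2\right) = \left(p^{2} + p^{2}\right) + 4 = 2 p^{2} + 4 = 4 + 2 p^{2}$)
$\left(-13526 + E{\left(-15 \right)}\right) \left(-7902 + \left(11089 + 24760\right)\right) = \left(-13526 + \left(4 + 2 \left(-15\right)^{2}\right)\right) \left(-7902 + \left(11089 + 24760\right)\right) = \left(-13526 + \left(4 + 2 \cdot 225\right)\right) \left(-7902 + 35849\right) = \left(-13526 + \left(4 + 450\right)\right) 27947 = \left(-13526 + 454\right) 27947 = \left(-13072\right) 27947 = -365323184$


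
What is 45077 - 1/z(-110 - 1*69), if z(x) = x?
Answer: 8068784/179 ≈ 45077.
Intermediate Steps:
45077 - 1/z(-110 - 1*69) = 45077 - 1/(-110 - 1*69) = 45077 - 1/(-110 - 69) = 45077 - 1/(-179) = 45077 - 1*(-1/179) = 45077 + 1/179 = 8068784/179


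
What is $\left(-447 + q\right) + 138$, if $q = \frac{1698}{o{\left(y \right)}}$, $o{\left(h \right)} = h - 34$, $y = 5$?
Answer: $- \frac{10659}{29} \approx -367.55$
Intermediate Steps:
$o{\left(h \right)} = -34 + h$
$q = - \frac{1698}{29}$ ($q = \frac{1698}{-34 + 5} = \frac{1698}{-29} = 1698 \left(- \frac{1}{29}\right) = - \frac{1698}{29} \approx -58.552$)
$\left(-447 + q\right) + 138 = \left(-447 - \frac{1698}{29}\right) + 138 = - \frac{14661}{29} + 138 = - \frac{10659}{29}$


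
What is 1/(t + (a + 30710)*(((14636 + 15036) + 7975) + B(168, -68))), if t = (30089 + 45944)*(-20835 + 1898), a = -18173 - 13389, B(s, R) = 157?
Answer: -1/1472045929 ≈ -6.7933e-10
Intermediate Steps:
a = -31562
t = -1439836921 (t = 76033*(-18937) = -1439836921)
1/(t + (a + 30710)*(((14636 + 15036) + 7975) + B(168, -68))) = 1/(-1439836921 + (-31562 + 30710)*(((14636 + 15036) + 7975) + 157)) = 1/(-1439836921 - 852*((29672 + 7975) + 157)) = 1/(-1439836921 - 852*(37647 + 157)) = 1/(-1439836921 - 852*37804) = 1/(-1439836921 - 32209008) = 1/(-1472045929) = -1/1472045929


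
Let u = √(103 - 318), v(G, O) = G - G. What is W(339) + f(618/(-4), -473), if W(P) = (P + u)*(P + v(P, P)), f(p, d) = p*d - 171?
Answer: 375657/2 + 339*I*√215 ≈ 1.8783e+5 + 4970.7*I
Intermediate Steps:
v(G, O) = 0
u = I*√215 (u = √(-215) = I*√215 ≈ 14.663*I)
f(p, d) = -171 + d*p (f(p, d) = d*p - 171 = -171 + d*p)
W(P) = P*(P + I*√215) (W(P) = (P + I*√215)*(P + 0) = (P + I*√215)*P = P*(P + I*√215))
W(339) + f(618/(-4), -473) = 339*(339 + I*√215) + (-171 - 292314/(-4)) = (114921 + 339*I*√215) + (-171 - 292314*(-1)/4) = (114921 + 339*I*√215) + (-171 - 473*(-309/2)) = (114921 + 339*I*√215) + (-171 + 146157/2) = (114921 + 339*I*√215) + 145815/2 = 375657/2 + 339*I*√215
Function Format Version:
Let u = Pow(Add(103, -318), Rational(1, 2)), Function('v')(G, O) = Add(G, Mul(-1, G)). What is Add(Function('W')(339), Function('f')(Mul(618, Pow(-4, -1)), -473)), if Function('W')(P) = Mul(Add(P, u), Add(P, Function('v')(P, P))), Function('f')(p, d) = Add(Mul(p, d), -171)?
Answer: Add(Rational(375657, 2), Mul(339, I, Pow(215, Rational(1, 2)))) ≈ Add(1.8783e+5, Mul(4970.7, I))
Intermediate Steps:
Function('v')(G, O) = 0
u = Mul(I, Pow(215, Rational(1, 2))) (u = Pow(-215, Rational(1, 2)) = Mul(I, Pow(215, Rational(1, 2))) ≈ Mul(14.663, I))
Function('f')(p, d) = Add(-171, Mul(d, p)) (Function('f')(p, d) = Add(Mul(d, p), -171) = Add(-171, Mul(d, p)))
Function('W')(P) = Mul(P, Add(P, Mul(I, Pow(215, Rational(1, 2))))) (Function('W')(P) = Mul(Add(P, Mul(I, Pow(215, Rational(1, 2)))), Add(P, 0)) = Mul(Add(P, Mul(I, Pow(215, Rational(1, 2)))), P) = Mul(P, Add(P, Mul(I, Pow(215, Rational(1, 2))))))
Add(Function('W')(339), Function('f')(Mul(618, Pow(-4, -1)), -473)) = Add(Mul(339, Add(339, Mul(I, Pow(215, Rational(1, 2))))), Add(-171, Mul(-473, Mul(618, Pow(-4, -1))))) = Add(Add(114921, Mul(339, I, Pow(215, Rational(1, 2)))), Add(-171, Mul(-473, Mul(618, Rational(-1, 4))))) = Add(Add(114921, Mul(339, I, Pow(215, Rational(1, 2)))), Add(-171, Mul(-473, Rational(-309, 2)))) = Add(Add(114921, Mul(339, I, Pow(215, Rational(1, 2)))), Add(-171, Rational(146157, 2))) = Add(Add(114921, Mul(339, I, Pow(215, Rational(1, 2)))), Rational(145815, 2)) = Add(Rational(375657, 2), Mul(339, I, Pow(215, Rational(1, 2))))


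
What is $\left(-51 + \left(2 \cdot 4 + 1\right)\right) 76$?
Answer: $-3192$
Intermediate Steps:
$\left(-51 + \left(2 \cdot 4 + 1\right)\right) 76 = \left(-51 + \left(8 + 1\right)\right) 76 = \left(-51 + 9\right) 76 = \left(-42\right) 76 = -3192$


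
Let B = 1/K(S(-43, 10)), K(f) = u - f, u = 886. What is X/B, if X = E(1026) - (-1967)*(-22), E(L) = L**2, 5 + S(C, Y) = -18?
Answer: 917546418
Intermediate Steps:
S(C, Y) = -23 (S(C, Y) = -5 - 18 = -23)
K(f) = 886 - f
X = 1009402 (X = 1026**2 - (-1967)*(-22) = 1052676 - 1*43274 = 1052676 - 43274 = 1009402)
B = 1/909 (B = 1/(886 - 1*(-23)) = 1/(886 + 23) = 1/909 ≈ 0.0011001)
X/B = 1009402/(1/909) = 1009402*909 = 917546418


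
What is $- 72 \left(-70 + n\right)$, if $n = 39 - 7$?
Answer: $2736$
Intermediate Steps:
$n = 32$
$- 72 \left(-70 + n\right) = - 72 \left(-70 + 32\right) = \left(-72\right) \left(-38\right) = 2736$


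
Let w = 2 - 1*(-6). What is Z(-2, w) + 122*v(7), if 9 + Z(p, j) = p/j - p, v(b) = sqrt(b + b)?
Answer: -29/4 + 122*sqrt(14) ≈ 449.23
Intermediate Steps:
v(b) = sqrt(2)*sqrt(b) (v(b) = sqrt(2*b) = sqrt(2)*sqrt(b))
w = 8 (w = 2 + 6 = 8)
Z(p, j) = -9 - p + p/j (Z(p, j) = -9 + (p/j - p) = -9 + (-p + p/j) = -9 - p + p/j)
Z(-2, w) + 122*v(7) = (-9 - 1*(-2) - 2/8) + 122*(sqrt(2)*sqrt(7)) = (-9 + 2 - 2*1/8) + 122*sqrt(14) = (-9 + 2 - 1/4) + 122*sqrt(14) = -29/4 + 122*sqrt(14)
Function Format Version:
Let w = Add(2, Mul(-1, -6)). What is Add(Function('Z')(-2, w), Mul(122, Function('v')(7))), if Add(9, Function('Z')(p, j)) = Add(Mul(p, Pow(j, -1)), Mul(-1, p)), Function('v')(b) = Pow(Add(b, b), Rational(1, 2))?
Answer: Add(Rational(-29, 4), Mul(122, Pow(14, Rational(1, 2)))) ≈ 449.23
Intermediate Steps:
Function('v')(b) = Mul(Pow(2, Rational(1, 2)), Pow(b, Rational(1, 2))) (Function('v')(b) = Pow(Mul(2, b), Rational(1, 2)) = Mul(Pow(2, Rational(1, 2)), Pow(b, Rational(1, 2))))
w = 8 (w = Add(2, 6) = 8)
Function('Z')(p, j) = Add(-9, Mul(-1, p), Mul(p, Pow(j, -1))) (Function('Z')(p, j) = Add(-9, Add(Mul(p, Pow(j, -1)), Mul(-1, p))) = Add(-9, Add(Mul(-1, p), Mul(p, Pow(j, -1)))) = Add(-9, Mul(-1, p), Mul(p, Pow(j, -1))))
Add(Function('Z')(-2, w), Mul(122, Function('v')(7))) = Add(Add(-9, Mul(-1, -2), Mul(-2, Pow(8, -1))), Mul(122, Mul(Pow(2, Rational(1, 2)), Pow(7, Rational(1, 2))))) = Add(Add(-9, 2, Mul(-2, Rational(1, 8))), Mul(122, Pow(14, Rational(1, 2)))) = Add(Add(-9, 2, Rational(-1, 4)), Mul(122, Pow(14, Rational(1, 2)))) = Add(Rational(-29, 4), Mul(122, Pow(14, Rational(1, 2))))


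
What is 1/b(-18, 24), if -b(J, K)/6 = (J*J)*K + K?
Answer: -1/46800 ≈ -2.1368e-5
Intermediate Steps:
b(J, K) = -6*K - 6*K*J² (b(J, K) = -6*((J*J)*K + K) = -6*(J²*K + K) = -6*(K*J² + K) = -6*(K + K*J²) = -6*K - 6*K*J²)
1/b(-18, 24) = 1/(-6*24*(1 + (-18)²)) = 1/(-6*24*(1 + 324)) = 1/(-6*24*325) = 1/(-46800) = -1/46800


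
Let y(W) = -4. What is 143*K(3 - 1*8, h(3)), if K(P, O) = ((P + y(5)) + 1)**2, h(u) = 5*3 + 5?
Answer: 9152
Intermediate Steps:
h(u) = 20 (h(u) = 15 + 5 = 20)
K(P, O) = (-3 + P)**2 (K(P, O) = ((P - 4) + 1)**2 = ((-4 + P) + 1)**2 = (-3 + P)**2)
143*K(3 - 1*8, h(3)) = 143*(-3 + (3 - 1*8))**2 = 143*(-3 + (3 - 8))**2 = 143*(-3 - 5)**2 = 143*(-8)**2 = 143*64 = 9152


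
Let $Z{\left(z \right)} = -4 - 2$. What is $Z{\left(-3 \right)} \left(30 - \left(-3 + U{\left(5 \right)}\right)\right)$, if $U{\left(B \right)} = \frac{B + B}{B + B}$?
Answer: $-192$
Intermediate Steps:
$Z{\left(z \right)} = -6$ ($Z{\left(z \right)} = -4 - 2 = -6$)
$U{\left(B \right)} = 1$ ($U{\left(B \right)} = \frac{2 B}{2 B} = 2 B \frac{1}{2 B} = 1$)
$Z{\left(-3 \right)} \left(30 - \left(-3 + U{\left(5 \right)}\right)\right) = - 6 \left(30 + \left(3 - 1\right)\right) = - 6 \left(30 + 2\right) = \left(-6\right) 32 = -192$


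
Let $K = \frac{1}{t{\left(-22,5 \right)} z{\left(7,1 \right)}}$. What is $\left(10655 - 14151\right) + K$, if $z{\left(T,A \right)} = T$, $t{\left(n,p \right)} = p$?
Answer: $- \frac{122359}{35} \approx -3496.0$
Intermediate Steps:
$K = \frac{1}{35}$ ($K = \frac{1}{5 \cdot 7} = \frac{1}{35} \approx 0.028571$)
$\left(10655 - 14151\right) + K = \left(10655 - 14151\right) + \frac{1}{35} = -3496 + \frac{1}{35} = - \frac{122359}{35}$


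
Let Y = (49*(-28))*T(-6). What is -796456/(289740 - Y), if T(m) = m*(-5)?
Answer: -199114/82725 ≈ -2.4069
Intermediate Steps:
T(m) = -5*m
Y = -41160 (Y = (49*(-28))*(-5*(-6)) = -1372*30 = -41160)
-796456/(289740 - Y) = -796456/(289740 - 1*(-41160)) = -796456/(289740 + 41160) = -796456/330900 = -796456*1/330900 = -199114/82725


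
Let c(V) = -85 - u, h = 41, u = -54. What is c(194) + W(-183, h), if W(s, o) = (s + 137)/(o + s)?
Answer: -2178/71 ≈ -30.676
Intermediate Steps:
W(s, o) = (137 + s)/(o + s)
c(V) = -31 (c(V) = -85 - 1*(-54) = -85 + 54 = -31)
c(194) + W(-183, h) = -31 + (137 - 183)/(41 - 183) = -31 - 46/(-142) = -31 - 1/142*(-46) = -31 + 23/71 = -2178/71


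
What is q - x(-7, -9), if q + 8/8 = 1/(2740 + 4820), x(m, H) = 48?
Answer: -370439/7560 ≈ -49.000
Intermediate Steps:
q = -7559/7560 (q = -1 + 1/(2740 + 4820) = -1 + 1/7560 = -7559/7560 ≈ -0.99987)
q - x(-7, -9) = -7559/7560 - 1*48 = -7559/7560 - 48 = -370439/7560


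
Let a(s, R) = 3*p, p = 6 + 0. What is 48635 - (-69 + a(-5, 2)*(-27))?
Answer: 49190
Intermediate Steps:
p = 6
a(s, R) = 18 (a(s, R) = 3*6 = 18)
48635 - (-69 + a(-5, 2)*(-27)) = 48635 - (-69 + 18*(-27)) = 48635 - (-69 - 486) = 48635 - 1*(-555) = 48635 + 555 = 49190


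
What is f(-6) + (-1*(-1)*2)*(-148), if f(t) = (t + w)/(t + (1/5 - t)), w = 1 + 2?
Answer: -311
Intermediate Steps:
w = 3
f(t) = 15 + 5*t (f(t) = (t + 3)/(t + (1/5 - t)) = (3 + t)/(t + (1/5 - t)) = (3 + t)/(1/5) = (3 + t)*5 = 15 + 5*t)
f(-6) + (-1*(-1)*2)*(-148) = (15 + 5*(-6)) + (-1*(-1)*2)*(-148) = (15 - 30) + (1*2)*(-148) = -15 + 2*(-148) = -15 - 296 = -311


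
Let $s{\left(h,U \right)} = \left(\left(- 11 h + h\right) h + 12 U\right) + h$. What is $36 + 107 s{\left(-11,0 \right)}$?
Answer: $-130611$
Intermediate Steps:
$s{\left(h,U \right)} = h - 10 h^{2} + 12 U$ ($s{\left(h,U \right)} = \left(- 10 h h + 12 U\right) + h = \left(- 10 h^{2} + 12 U\right) + h = h - 10 h^{2} + 12 U$)
$36 + 107 s{\left(-11,0 \right)} = 36 + 107 \left(-11 - 10 \left(-11\right)^{2} + 12 \cdot 0\right) = 36 + 107 \left(-11 - 1210 + 0\right) = 36 + 107 \left(-1221\right) = 36 - 130647 = -130611$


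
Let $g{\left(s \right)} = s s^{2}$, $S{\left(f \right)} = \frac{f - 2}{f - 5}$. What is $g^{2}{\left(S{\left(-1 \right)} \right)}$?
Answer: $\frac{1}{64} \approx 0.015625$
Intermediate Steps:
$S{\left(f \right)} = \frac{-2 + f}{-5 + f}$
$g{\left(s \right)} = s^{3}$
$g^{2}{\left(S{\left(-1 \right)} \right)} = \left(\left(\frac{-2 - 1}{-5 - 1}\right)^{3}\right)^{2} = \left(\left(\frac{1}{-6} \left(-3\right)\right)^{3}\right)^{2} = \left(\left(\left(- \frac{1}{6}\right) \left(-3\right)\right)^{3}\right)^{2} = \left(\left(\frac{1}{2}\right)^{3}\right)^{2} = \left(\frac{1}{8}\right)^{2} = \frac{1}{64}$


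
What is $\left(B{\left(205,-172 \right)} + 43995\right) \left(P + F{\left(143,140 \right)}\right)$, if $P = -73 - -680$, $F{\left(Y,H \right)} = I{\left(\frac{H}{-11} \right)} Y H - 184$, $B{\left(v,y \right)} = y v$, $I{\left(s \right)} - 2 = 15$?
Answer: $2976564805$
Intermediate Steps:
$I{\left(s \right)} = 17$ ($I{\left(s \right)} = 2 + 15 = 17$)
$B{\left(v,y \right)} = v y$
$F{\left(Y,H \right)} = -184 + 17 H Y$ ($F{\left(Y,H \right)} = 17 Y H - 184 = 17 H Y - 184 = -184 + 17 H Y$)
$P = 607$ ($P = -73 + 680 = 607$)
$\left(B{\left(205,-172 \right)} + 43995\right) \left(P + F{\left(143,140 \right)}\right) = \left(205 \left(-172\right) + 43995\right) \left(607 - \left(184 - 340340\right)\right) = \left(-35260 + 43995\right) \left(607 + \left(-184 + 340340\right)\right) = 8735 \left(607 + 340156\right) = 8735 \cdot 340763 = 2976564805$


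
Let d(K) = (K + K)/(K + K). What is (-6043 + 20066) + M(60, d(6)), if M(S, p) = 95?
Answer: 14118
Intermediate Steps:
d(K) = 1 (d(K) = (2*K)/((2*K)) = (2*K)*(1/(2*K)) = 1)
(-6043 + 20066) + M(60, d(6)) = (-6043 + 20066) + 95 = 14023 + 95 = 14118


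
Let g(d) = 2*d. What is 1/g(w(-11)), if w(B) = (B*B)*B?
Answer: -1/2662 ≈ -0.00037566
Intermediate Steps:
w(B) = B³ (w(B) = B²*B = B³)
1/g(w(-11)) = 1/(2*(-11)³) = 1/(2*(-1331)) = 1/(-2662) = -1/2662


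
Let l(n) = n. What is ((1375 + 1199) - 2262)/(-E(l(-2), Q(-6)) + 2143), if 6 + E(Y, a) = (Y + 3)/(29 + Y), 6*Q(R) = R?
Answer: 4212/29011 ≈ 0.14519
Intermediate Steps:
Q(R) = R/6
E(Y, a) = -6 + (3 + Y)/(29 + Y) (E(Y, a) = -6 + (Y + 3)/(29 + Y) = -6 + (3 + Y)/(29 + Y))
((1375 + 1199) - 2262)/(-E(l(-2), Q(-6)) + 2143) = ((1375 + 1199) - 2262)/(-(-171 - 5*(-2))/(29 - 2) + 2143) = (2574 - 2262)/(-(-171 + 10)/27 + 2143) = 312/(-(-161)/27 + 2143) = 312/(-1*(-161/27) + 2143) = 312/(161/27 + 2143) = 312/(58022/27) = 312*(27/58022) = 4212/29011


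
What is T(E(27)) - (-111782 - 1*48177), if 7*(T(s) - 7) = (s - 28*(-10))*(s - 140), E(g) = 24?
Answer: 1084498/7 ≈ 1.5493e+5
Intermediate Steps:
T(s) = 7 + (-140 + s)*(280 + s)/7 (T(s) = 7 + ((s - 28*(-10))*(s - 140))/7 = 7 + ((s + 280)*(-140 + s))/7 = 7 + ((280 + s)*(-140 + s))/7 = 7 + ((-140 + s)*(280 + s))/7 = 7 + (-140 + s)*(280 + s)/7)
T(E(27)) - (-111782 - 1*48177) = (-5593 + 20*24 + (⅐)*24²) - (-111782 - 1*48177) = (-5593 + 480 + (⅐)*576) - (-111782 - 48177) = (-5593 + 480 + 576/7) - 1*(-159959) = -35215/7 + 159959 = 1084498/7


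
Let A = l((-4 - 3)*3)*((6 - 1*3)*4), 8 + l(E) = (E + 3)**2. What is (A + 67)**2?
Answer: 14891881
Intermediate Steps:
l(E) = -8 + (3 + E)**2 (l(E) = -8 + (E + 3)**2 = -8 + (3 + E)**2)
A = 3792 (A = (-8 + (3 + (-4 - 3)*3)**2)*((6 - 1*3)*4) = (-8 + (3 - 7*3)**2)*((6 - 3)*4) = (-8 + (3 - 21)**2)*(3*4) = (-8 + (-18)**2)*12 = (-8 + 324)*12 = 316*12 = 3792)
(A + 67)**2 = (3792 + 67)**2 = 3859**2 = 14891881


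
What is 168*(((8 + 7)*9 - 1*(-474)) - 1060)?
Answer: -75768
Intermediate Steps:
168*(((8 + 7)*9 - 1*(-474)) - 1060) = 168*((15*9 + 474) - 1060) = 168*((135 + 474) - 1060) = 168*(609 - 1060) = 168*(-451) = -75768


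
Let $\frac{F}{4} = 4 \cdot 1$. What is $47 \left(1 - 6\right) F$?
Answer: $-3760$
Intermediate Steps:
$F = 16$ ($F = 4 \cdot 4 \cdot 1 = 4 \cdot 4 = 16$)
$47 \left(1 - 6\right) F = 47 \left(1 - 6\right) 16 = 47 \left(-5\right) 16 = \left(-235\right) 16 = -3760$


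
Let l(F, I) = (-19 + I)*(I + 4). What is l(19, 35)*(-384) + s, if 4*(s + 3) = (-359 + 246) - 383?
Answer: -239743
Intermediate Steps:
l(F, I) = (-19 + I)*(4 + I)
s = -127 (s = -3 + ((-359 + 246) - 383)/4 = -3 + (-113 - 383)/4 = -3 + (¼)*(-496) = -3 - 124 = -127)
l(19, 35)*(-384) + s = (-76 + 35² - 15*35)*(-384) - 127 = (-76 + 1225 - 525)*(-384) - 127 = 624*(-384) - 127 = -239616 - 127 = -239743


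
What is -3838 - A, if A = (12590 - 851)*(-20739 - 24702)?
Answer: 533428061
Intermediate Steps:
A = -533431899 (A = 11739*(-45441) = -533431899)
-3838 - A = -3838 - 1*(-533431899) = -3838 + 533431899 = 533428061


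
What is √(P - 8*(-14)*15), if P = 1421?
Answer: √3101 ≈ 55.687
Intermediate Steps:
√(P - 8*(-14)*15) = √(1421 - 8*(-14)*15) = √(1421 + 112*15) = √(1421 + 1680) = √3101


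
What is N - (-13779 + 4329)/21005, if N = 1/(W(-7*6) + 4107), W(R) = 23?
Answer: 7809901/17350130 ≈ 0.45014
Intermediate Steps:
N = 1/4130 (N = 1/(23 + 4107) = 1/4130 ≈ 0.00024213)
N - (-13779 + 4329)/21005 = 1/4130 - (-13779 + 4329)/21005 = 1/4130 - (-9450)/21005 = 1/4130 - 1*(-1890/4201) = 1/4130 + 1890/4201 = 7809901/17350130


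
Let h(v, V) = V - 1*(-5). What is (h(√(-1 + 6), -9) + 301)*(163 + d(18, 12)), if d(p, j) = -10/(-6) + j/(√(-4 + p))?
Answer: 48906 + 1782*√14/7 ≈ 49859.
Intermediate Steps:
h(v, V) = 5 + V (h(v, V) = V + 5 = 5 + V)
d(p, j) = 5/3 + j/√(-4 + p) (d(p, j) = -10*(-⅙) + j/√(-4 + p) = 5/3 + j/√(-4 + p))
(h(√(-1 + 6), -9) + 301)*(163 + d(18, 12)) = ((5 - 9) + 301)*(163 + (5/3 + 12/√(-4 + 18))) = (-4 + 301)*(163 + (5/3 + 12/√14)) = 297*(163 + (5/3 + 12*(√14/14))) = 297*(163 + (5/3 + 6*√14/7)) = 297*(494/3 + 6*√14/7) = 48906 + 1782*√14/7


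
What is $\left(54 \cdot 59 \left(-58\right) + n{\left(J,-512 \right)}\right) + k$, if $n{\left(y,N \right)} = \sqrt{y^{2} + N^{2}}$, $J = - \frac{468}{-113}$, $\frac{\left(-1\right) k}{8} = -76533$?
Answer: $427476 + \frac{4 \sqrt{209220985}}{113} \approx 4.2799 \cdot 10^{5}$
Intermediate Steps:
$k = 612264$ ($k = \left(-8\right) \left(-76533\right) = 612264$)
$J = \frac{468}{113}$ ($J = \left(-468\right) \left(- \frac{1}{113}\right) = \frac{468}{113} \approx 4.1416$)
$n{\left(y,N \right)} = \sqrt{N^{2} + y^{2}}$
$\left(54 \cdot 59 \left(-58\right) + n{\left(J,-512 \right)}\right) + k = \left(54 \cdot 59 \left(-58\right) + \sqrt{\left(-512\right)^{2} + \left(\frac{468}{113}\right)^{2}}\right) + 612264 = \left(3186 \left(-58\right) + \sqrt{262144 + \frac{219024}{12769}}\right) + 612264 = \left(-184788 + \sqrt{\frac{3347535760}{12769}}\right) + 612264 = \left(-184788 + \frac{4 \sqrt{209220985}}{113}\right) + 612264 = 427476 + \frac{4 \sqrt{209220985}}{113}$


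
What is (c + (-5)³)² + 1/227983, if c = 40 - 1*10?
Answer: 2057546576/227983 ≈ 9025.0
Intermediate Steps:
c = 30 (c = 40 - 10 = 30)
(c + (-5)³)² + 1/227983 = (30 + (-5)³)² + 1/227983 = (30 - 125)² + 1/227983 = (-95)² + 1/227983 = 9025 + 1/227983 = 2057546576/227983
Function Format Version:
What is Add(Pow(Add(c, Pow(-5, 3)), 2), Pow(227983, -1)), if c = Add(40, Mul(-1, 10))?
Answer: Rational(2057546576, 227983) ≈ 9025.0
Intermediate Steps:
c = 30 (c = Add(40, -10) = 30)
Add(Pow(Add(c, Pow(-5, 3)), 2), Pow(227983, -1)) = Add(Pow(Add(30, Pow(-5, 3)), 2), Pow(227983, -1)) = Add(Pow(Add(30, -125), 2), Rational(1, 227983)) = Add(Pow(-95, 2), Rational(1, 227983)) = Add(9025, Rational(1, 227983)) = Rational(2057546576, 227983)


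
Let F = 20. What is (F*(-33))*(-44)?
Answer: 29040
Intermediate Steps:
(F*(-33))*(-44) = (20*(-33))*(-44) = -660*(-44) = 29040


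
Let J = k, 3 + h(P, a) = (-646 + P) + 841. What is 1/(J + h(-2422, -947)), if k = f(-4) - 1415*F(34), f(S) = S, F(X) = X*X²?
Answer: -1/55617394 ≈ -1.7980e-8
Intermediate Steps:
F(X) = X³
h(P, a) = 192 + P (h(P, a) = -3 + ((-646 + P) + 841) = -3 + (195 + P) = 192 + P)
k = -55615164 (k = -4 - 1415*34³ = -4 - 1415*39304 = -4 - 55615160 = -55615164)
J = -55615164
1/(J + h(-2422, -947)) = 1/(-55615164 + (192 - 2422)) = 1/(-55615164 - 2230) = 1/(-55617394) = -1/55617394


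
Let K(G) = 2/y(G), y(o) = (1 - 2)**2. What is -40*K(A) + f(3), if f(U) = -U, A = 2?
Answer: -83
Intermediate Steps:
y(o) = 1 (y(o) = (-1)**2 = 1)
K(G) = 2 (K(G) = 2/1 = 2*1 = 2)
-40*K(A) + f(3) = -40*2 - 1*3 = -80 - 3 = -83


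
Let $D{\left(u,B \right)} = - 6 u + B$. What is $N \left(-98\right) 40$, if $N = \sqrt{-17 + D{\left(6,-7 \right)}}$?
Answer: $- 7840 i \sqrt{15} \approx - 30364.0 i$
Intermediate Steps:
$D{\left(u,B \right)} = B - 6 u$
$N = 2 i \sqrt{15}$ ($N = \sqrt{-17 - 43} = \sqrt{-60} = 2 i \sqrt{15} \approx 7.746 i$)
$N \left(-98\right) 40 = 2 i \sqrt{15} \left(-98\right) 40 = - 196 i \sqrt{15} \cdot 40 = - 7840 i \sqrt{15}$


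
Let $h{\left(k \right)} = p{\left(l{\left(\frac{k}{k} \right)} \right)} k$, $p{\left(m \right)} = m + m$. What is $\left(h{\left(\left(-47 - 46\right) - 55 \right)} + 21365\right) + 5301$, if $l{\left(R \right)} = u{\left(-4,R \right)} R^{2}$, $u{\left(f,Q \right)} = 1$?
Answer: $26370$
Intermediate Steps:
$l{\left(R \right)} = R^{2}$ ($l{\left(R \right)} = 1 R^{2} = R^{2}$)
$p{\left(m \right)} = 2 m$
$h{\left(k \right)} = 2 k$ ($h{\left(k \right)} = 2 \left(\frac{k}{k}\right)^{2} k = 2 \cdot 1^{2} k = 2 \cdot 1 k = 2 k$)
$\left(h{\left(\left(-47 - 46\right) - 55 \right)} + 21365\right) + 5301 = \left(2 \left(\left(-47 - 46\right) - 55\right) + 21365\right) + 5301 = \left(2 \left(-93 - 55\right) + 21365\right) + 5301 = \left(2 \left(-148\right) + 21365\right) + 5301 = \left(-296 + 21365\right) + 5301 = 21069 + 5301 = 26370$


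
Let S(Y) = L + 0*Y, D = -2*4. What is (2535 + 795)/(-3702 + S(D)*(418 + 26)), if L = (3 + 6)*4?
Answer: 555/2047 ≈ 0.27113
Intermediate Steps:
L = 36 (L = 9*4 = 36)
D = -8
S(Y) = 36 (S(Y) = 36 + 0*Y = 36 + 0 = 36)
(2535 + 795)/(-3702 + S(D)*(418 + 26)) = (2535 + 795)/(-3702 + 36*(418 + 26)) = 3330/(-3702 + 36*444) = 3330/(-3702 + 15984) = 3330/12282 = 3330*(1/12282) = 555/2047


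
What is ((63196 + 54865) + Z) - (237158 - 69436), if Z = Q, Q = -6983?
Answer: -56644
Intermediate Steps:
Z = -6983
((63196 + 54865) + Z) - (237158 - 69436) = ((63196 + 54865) - 6983) - (237158 - 69436) = (118061 - 6983) - 1*167722 = 111078 - 167722 = -56644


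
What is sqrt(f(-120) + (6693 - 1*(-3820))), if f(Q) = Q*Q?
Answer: sqrt(24913) ≈ 157.84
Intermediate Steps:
f(Q) = Q**2
sqrt(f(-120) + (6693 - 1*(-3820))) = sqrt((-120)**2 + (6693 - 1*(-3820))) = sqrt(14400 + (6693 + 3820)) = sqrt(14400 + 10513) = sqrt(24913)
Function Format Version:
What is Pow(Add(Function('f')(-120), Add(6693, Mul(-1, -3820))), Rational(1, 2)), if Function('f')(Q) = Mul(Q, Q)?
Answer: Pow(24913, Rational(1, 2)) ≈ 157.84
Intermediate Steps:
Function('f')(Q) = Pow(Q, 2)
Pow(Add(Function('f')(-120), Add(6693, Mul(-1, -3820))), Rational(1, 2)) = Pow(Add(Pow(-120, 2), Add(6693, Mul(-1, -3820))), Rational(1, 2)) = Pow(Add(14400, Add(6693, 3820)), Rational(1, 2)) = Pow(Add(14400, 10513), Rational(1, 2)) = Pow(24913, Rational(1, 2))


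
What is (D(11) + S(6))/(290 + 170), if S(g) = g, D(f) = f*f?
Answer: 127/460 ≈ 0.27609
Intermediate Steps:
D(f) = f**2
(D(11) + S(6))/(290 + 170) = (11**2 + 6)/(290 + 170) = (121 + 6)/460 = 127*(1/460) = 127/460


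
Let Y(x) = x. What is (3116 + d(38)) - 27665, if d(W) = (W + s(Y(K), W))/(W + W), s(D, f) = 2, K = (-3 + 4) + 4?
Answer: -466421/19 ≈ -24548.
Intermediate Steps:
K = 5 (K = 1 + 4 = 5)
d(W) = (2 + W)/(2*W) (d(W) = (W + 2)/(W + W) = (2 + W)/((2*W)) = (2 + W)*(1/(2*W)) = (2 + W)/(2*W))
(3116 + d(38)) - 27665 = (3116 + (½)*(2 + 38)/38) - 27665 = (3116 + (½)*(1/38)*40) - 27665 = (3116 + 10/19) - 27665 = 59214/19 - 27665 = -466421/19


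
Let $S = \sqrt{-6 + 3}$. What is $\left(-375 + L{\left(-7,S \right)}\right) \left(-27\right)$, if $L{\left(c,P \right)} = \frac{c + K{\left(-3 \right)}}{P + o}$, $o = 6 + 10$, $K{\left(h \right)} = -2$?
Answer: $\frac{2626263}{259} - \frac{243 i \sqrt{3}}{259} \approx 10140.0 - 1.6251 i$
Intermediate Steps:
$o = 16$
$S = i \sqrt{3}$ ($S = \sqrt{-3} = i \sqrt{3} \approx 1.732 i$)
$L{\left(c,P \right)} = \frac{-2 + c}{16 + P}$ ($L{\left(c,P \right)} = \frac{c - 2}{P + 16} = \frac{-2 + c}{16 + P}$)
$\left(-375 + L{\left(-7,S \right)}\right) \left(-27\right) = \left(-375 + \frac{-2 - 7}{16 + i \sqrt{3}}\right) \left(-27\right) = \left(-375 + \frac{1}{16 + i \sqrt{3}} \left(-9\right)\right) \left(-27\right) = \left(-375 - \frac{9}{16 + i \sqrt{3}}\right) \left(-27\right) = 10125 + \frac{243}{16 + i \sqrt{3}}$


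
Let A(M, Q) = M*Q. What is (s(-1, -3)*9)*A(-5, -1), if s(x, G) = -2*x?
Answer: 90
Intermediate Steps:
(s(-1, -3)*9)*A(-5, -1) = (-2*(-1)*9)*(-5*(-1)) = (2*9)*5 = 18*5 = 90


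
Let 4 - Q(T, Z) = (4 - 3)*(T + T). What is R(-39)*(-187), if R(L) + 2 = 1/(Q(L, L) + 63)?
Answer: 54043/145 ≈ 372.71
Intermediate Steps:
Q(T, Z) = 4 - 2*T (Q(T, Z) = 4 - (4 - 3)*(T + T) = 4 - 2*T)
R(L) = -2 + 1/(67 - 2*L) (R(L) = -2 + 1/((4 - 2*L) + 63) = -2 + 1/(67 - 2*L))
R(-39)*(-187) = ((133 - 4*(-39))/(-67 + 2*(-39)))*(-187) = ((133 + 156)/(-67 - 78))*(-187) = (289/(-145))*(-187) = -1/145*289*(-187) = -289/145*(-187) = 54043/145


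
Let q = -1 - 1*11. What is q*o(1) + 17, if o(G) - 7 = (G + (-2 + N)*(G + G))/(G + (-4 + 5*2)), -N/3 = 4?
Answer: -145/7 ≈ -20.714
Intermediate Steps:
q = -12 (q = -1 - 11 = -12)
N = -12 (N = -3*4 = -12)
o(G) = 7 - 27*G/(6 + G) (o(G) = 7 + (G + (-2 - 12)*(G + G))/(G + (-4 + 5*2)) = 7 + (G - 28*G)/(G + (-4 + 10)) = 7 + (G - 28*G)/(G + 6) = 7 + (-27*G)/(6 + G) = 7 - 27*G/(6 + G))
q*o(1) + 17 = -24*(21 - 10*1)/(6 + 1) + 17 = -24*(21 - 10)/7 + 17 = -24*11/7 + 17 = -12*22/7 + 17 = -264/7 + 17 = -145/7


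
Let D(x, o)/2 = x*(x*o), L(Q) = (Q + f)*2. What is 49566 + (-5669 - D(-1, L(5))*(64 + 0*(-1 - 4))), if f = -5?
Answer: 43897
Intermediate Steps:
L(Q) = -10 + 2*Q (L(Q) = (Q - 5)*2 = (-5 + Q)*2 = -10 + 2*Q)
D(x, o) = 2*o*x**2 (D(x, o) = 2*(x*(x*o)) = 2*(x*(o*x)) = 2*(o*x**2) = 2*o*x**2)
49566 + (-5669 - D(-1, L(5))*(64 + 0*(-1 - 4))) = 49566 + (-5669 - 2*(-10 + 2*5)*(-1)**2*(64 + 0*(-1 - 4))) = 49566 + (-5669 - 2*(-10 + 10)*1*(64 + 0*(-5))) = 49566 + (-5669 - 2*0*1*(64 + 0)) = 49566 + (-5669 - 0*64) = 49566 + (-5669 - 1*0) = 49566 + (-5669 + 0) = 49566 - 5669 = 43897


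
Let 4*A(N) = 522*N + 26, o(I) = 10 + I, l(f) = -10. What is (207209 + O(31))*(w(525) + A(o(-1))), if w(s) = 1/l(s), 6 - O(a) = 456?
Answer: 2441617031/10 ≈ 2.4416e+8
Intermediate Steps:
O(a) = -450 (O(a) = 6 - 1*456 = 6 - 456 = -450)
A(N) = 13/2 + 261*N/2 (A(N) = (522*N + 26)/4 = (26 + 522*N)/4 = 13/2 + 261*N/2)
w(s) = -⅒ (w(s) = 1/(-10) = -⅒)
(207209 + O(31))*(w(525) + A(o(-1))) = (207209 - 450)*(-⅒ + (13/2 + 261*(10 - 1)/2)) = 206759*(-⅒ + (13/2 + (261/2)*9)) = 206759*(-⅒ + (13/2 + 2349/2)) = 206759*(-⅒ + 1181) = 206759*(11809/10) = 2441617031/10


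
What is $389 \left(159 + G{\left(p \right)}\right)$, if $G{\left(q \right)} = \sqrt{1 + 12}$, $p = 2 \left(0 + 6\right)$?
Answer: $61851 + 389 \sqrt{13} \approx 63254.0$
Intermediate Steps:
$p = 12$ ($p = 2 \cdot 6 = 12$)
$G{\left(q \right)} = \sqrt{13}$
$389 \left(159 + G{\left(p \right)}\right) = 389 \left(159 + \sqrt{13}\right) = 61851 + 389 \sqrt{13}$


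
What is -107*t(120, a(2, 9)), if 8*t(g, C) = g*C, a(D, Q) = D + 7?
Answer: -14445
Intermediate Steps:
a(D, Q) = 7 + D
t(g, C) = C*g/8 (t(g, C) = (g*C)/8 = (C*g)/8 = C*g/8)
-107*t(120, a(2, 9)) = -107*(7 + 2)*120/8 = -107*9*120/8 = -107*135 = -14445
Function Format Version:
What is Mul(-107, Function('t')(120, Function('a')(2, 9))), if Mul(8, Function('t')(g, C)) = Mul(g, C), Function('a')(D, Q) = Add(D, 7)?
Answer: -14445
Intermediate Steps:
Function('a')(D, Q) = Add(7, D)
Function('t')(g, C) = Mul(Rational(1, 8), C, g) (Function('t')(g, C) = Mul(Rational(1, 8), Mul(g, C)) = Mul(Rational(1, 8), Mul(C, g)) = Mul(Rational(1, 8), C, g))
Mul(-107, Function('t')(120, Function('a')(2, 9))) = Mul(-107, Mul(Rational(1, 8), Add(7, 2), 120)) = Mul(-107, Mul(Rational(1, 8), 9, 120)) = Mul(-107, 135) = -14445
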